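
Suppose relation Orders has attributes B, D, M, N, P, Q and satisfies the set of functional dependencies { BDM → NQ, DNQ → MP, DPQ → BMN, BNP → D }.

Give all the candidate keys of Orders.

{B, D, M}⁺: BDM→NQ adds N, Q; DNQ→MP adds P → {B, D, M, N, P, Q}. Minimal: {D, M}⁺ = {D, M}; {B, M}⁺ = {B, M}; {B, D}⁺ = {B, D} — none reach the full schema.
{D, N, Q}⁺: DNQ→MP adds M, P; DPQ→BMN adds B → {B, D, M, N, P, Q}. Minimal: {N, Q}⁺ = {N, Q}; {D, Q}⁺ = {D, Q}; {D, N}⁺ = {D, N} — none reach the full schema.
{D, P, Q}⁺: DPQ→BMN adds B, M, N → {B, D, M, N, P, Q}. Minimal: {P, Q}⁺ = {P, Q}; {D, Q}⁺ = {D, Q}; {D, P}⁺ = {D, P} — none reach the full schema.
{B, M, N, P}⁺: BNP→D adds D; BDM→NQ adds Q → {B, D, M, N, P, Q}. Minimal: {M, N, P}⁺ = {M, N, P}; {B, N, P}⁺ = {B, D, N, P}; {B, M, P}⁺ = {B, M, P}; … — none reach the full schema.
{B, N, P, Q}⁺: BNP→D adds D; DNQ→MP adds M → {B, D, M, N, P, Q}. Minimal: {N, P, Q}⁺ = {N, P, Q}; {B, P, Q}⁺ = {B, P, Q}; {B, N, Q}⁺ = {B, N, Q}; … — none reach the full schema.

{B, D, M}; {D, N, Q}; {D, P, Q}; {B, M, N, P}; {B, N, P, Q}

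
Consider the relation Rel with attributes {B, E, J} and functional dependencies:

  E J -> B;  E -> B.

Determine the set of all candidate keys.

{E, J}

Attributes E, J never appear on any right-hand side, so every candidate key must contain {E, J}.
{E, J}⁺ = {B, E, J}, which is all of the schema, so {E, J} is the only candidate key.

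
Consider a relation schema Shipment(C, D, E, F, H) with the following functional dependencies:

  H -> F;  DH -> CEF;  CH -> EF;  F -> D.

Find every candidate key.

Attribute H never appears on the right-hand side of any dependency, so H must belong to every candidate key.
{H}⁺ = {C, D, E, F, H}, which is all of the schema, so {H} is the only candidate key.

H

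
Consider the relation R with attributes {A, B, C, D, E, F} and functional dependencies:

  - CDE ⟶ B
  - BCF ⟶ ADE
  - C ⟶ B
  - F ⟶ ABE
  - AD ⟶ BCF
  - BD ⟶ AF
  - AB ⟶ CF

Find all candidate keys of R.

{F}⁺: F→ABE adds A, B, E; AB→CF adds C; BCF→ADE adds D → {A, B, C, D, E, F}.
{A, B}⁺: AB→CF adds C, F; BCF→ADE adds D, E → {A, B, C, D, E, F}. Minimal: {B}⁺ = {B}; {A}⁺ = {A} — none reach the full schema.
{A, C}⁺: C→B adds B; AB→CF adds F; BCF→ADE adds D, E → {A, B, C, D, E, F}. Minimal: {C}⁺ = {B, C}; {A}⁺ = {A} — none reach the full schema.
{A, D}⁺: AD→BCF adds B, C, F; BCF→ADE adds E → {A, B, C, D, E, F}. Minimal: {D}⁺ = {D}; {A}⁺ = {A} — none reach the full schema.
{B, D}⁺: BD→AF adds A, F; AB→CF adds C; BCF→ADE adds E → {A, B, C, D, E, F}. Minimal: {D}⁺ = {D}; {B}⁺ = {B} — none reach the full schema.
{C, D}⁺: C→B adds B; BD→AF adds A, F; BCF→ADE adds E → {A, B, C, D, E, F}. Minimal: {D}⁺ = {D}; {C}⁺ = {B, C} — none reach the full schema.

{F}, {A, B}, {A, C}, {A, D}, {B, D}, {C, D}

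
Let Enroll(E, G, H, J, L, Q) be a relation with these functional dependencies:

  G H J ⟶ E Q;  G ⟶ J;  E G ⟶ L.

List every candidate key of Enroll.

Attributes G, H never appear on any right-hand side, so every candidate key must contain {G, H}.
{G, H}⁺ = {E, G, H, J, L, Q}, which is all of the schema, so {G, H} is the only candidate key.

GH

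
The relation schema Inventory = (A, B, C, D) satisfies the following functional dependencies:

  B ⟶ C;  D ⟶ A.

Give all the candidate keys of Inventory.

{B, D}⁺: B→C adds C; D→A adds A → {A, B, C, D}. Minimal: {D}⁺ = {A, D}; {B}⁺ = {B, C} — none reach the full schema.
No other minimal superkey exists.

{B, D}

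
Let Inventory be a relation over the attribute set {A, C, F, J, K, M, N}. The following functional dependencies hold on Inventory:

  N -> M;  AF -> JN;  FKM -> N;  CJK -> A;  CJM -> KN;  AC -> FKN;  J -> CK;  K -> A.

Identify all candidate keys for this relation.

{J}⁺: J→CK adds C, K; K→A adds A; AC→FKN adds F, N; N→M adds M → {A, C, F, J, K, M, N}.
{A, C}⁺: AC→FKN adds F, K, N; N→M adds M; AF→JN adds J → {A, C, F, J, K, M, N}. Minimal: {C}⁺ = {C}; {A}⁺ = {A} — none reach the full schema.
{A, F}⁺: AF→JN adds J, N; J→CK adds C, K; N→M adds M → {A, C, F, J, K, M, N}. Minimal: {F}⁺ = {F}; {A}⁺ = {A} — none reach the full schema.
{C, K}⁺: K→A adds A; AC→FKN adds F, N; N→M adds M; AF→JN adds J → {A, C, F, J, K, M, N}. Minimal: {K}⁺ = {A, K}; {C}⁺ = {C} — none reach the full schema.
{F, K}⁺: K→A adds A; AF→JN adds J, N; J→CK adds C; N→M adds M → {A, C, F, J, K, M, N}. Minimal: {K}⁺ = {A, K}; {F}⁺ = {F} — none reach the full schema.
Any other superkey contains one of these as a subset, so there are no further candidate keys.

{J}; {A, C}; {A, F}; {C, K}; {F, K}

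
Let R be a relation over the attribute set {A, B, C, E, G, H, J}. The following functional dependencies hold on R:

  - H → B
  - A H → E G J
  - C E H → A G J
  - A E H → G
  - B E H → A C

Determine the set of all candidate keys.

(A, H), (E, H)

Attribute H never appears on the right-hand side of any dependency, so H must belong to every candidate key.
{H}⁺ = {B, H}, which is not all of the schema, so we must add further attributes.
{A, H}⁺: H→B adds B; AH→EGJ adds E, G, J; BEH→AC adds C → {A, B, C, E, G, H, J}. Minimal: {H}⁺ = {B, H}; {A}⁺ = {A} — none reach the full schema.
{E, H}⁺: H→B adds B; BEH→AC adds A, C; AH→EGJ adds G, J → {A, B, C, E, G, H, J}. Minimal: {H}⁺ = {B, H}; {E}⁺ = {E} — none reach the full schema.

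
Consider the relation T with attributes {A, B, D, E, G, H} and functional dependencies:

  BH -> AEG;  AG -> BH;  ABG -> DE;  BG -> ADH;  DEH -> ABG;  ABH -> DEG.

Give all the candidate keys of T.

{A, G}⁺: AG→BH adds B, H; ABG→DE adds D, E → {A, B, D, E, G, H}. Minimal: {G}⁺ = {G}; {A}⁺ = {A} — none reach the full schema.
{B, G}⁺: BG→ADH adds A, D, H; ABH→DEG adds E → {A, B, D, E, G, H}. Minimal: {G}⁺ = {G}; {B}⁺ = {B} — none reach the full schema.
{B, H}⁺: BH→AEG adds A, E, G; ABG→DE adds D → {A, B, D, E, G, H}. Minimal: {H}⁺ = {H}; {B}⁺ = {B} — none reach the full schema.
{D, E, H}⁺: DEH→ABG adds A, B, G → {A, B, D, E, G, H}. Minimal: {E, H}⁺ = {E, H}; {D, H}⁺ = {D, H}; {D, E}⁺ = {D, E} — none reach the full schema.
Any other superkey contains one of these as a subset, so there are no further candidate keys.

AG; BG; BH; DEH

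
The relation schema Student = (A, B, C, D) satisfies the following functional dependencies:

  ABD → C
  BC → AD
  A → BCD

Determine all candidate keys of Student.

{A}, {B, C}

{A}⁺: A→BCD adds B, C, D → {A, B, C, D}.
{B, C}⁺: BC→AD adds A, D → {A, B, C, D}.
Any other superkey contains one of these as a subset, so there are no further candidate keys.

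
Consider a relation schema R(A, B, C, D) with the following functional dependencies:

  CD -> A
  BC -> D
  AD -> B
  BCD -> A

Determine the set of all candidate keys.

Attribute C never appears on the right-hand side of any dependency, so C must belong to every candidate key.
{C}⁺ = {C}, which is not all of the schema, so we must add further attributes.
{B, C}⁺: BC→D adds D; BCD→A adds A → {A, B, C, D}. Minimal: {C}⁺ = {C}; {B}⁺ = {B} — none reach the full schema.
{C, D}⁺: CD→A adds A; AD→B adds B → {A, B, C, D}. Minimal: {D}⁺ = {D}; {C}⁺ = {C} — none reach the full schema.
Any other superkey contains one of these as a subset, so there are no further candidate keys.

{B, C}; {C, D}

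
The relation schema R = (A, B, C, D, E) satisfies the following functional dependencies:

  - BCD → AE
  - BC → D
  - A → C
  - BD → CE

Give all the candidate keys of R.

Attribute B never appears on the right-hand side of any dependency, so B must belong to every candidate key.
{B}⁺ = {B}, which is not all of the schema, so we must add further attributes.
{A, B}⁺: A→C adds C; BC→D adds D; BD→CE adds E → {A, B, C, D, E}. Minimal: {B}⁺ = {B}; {A}⁺ = {A, C} — none reach the full schema.
{B, C}⁺: BC→D adds D; BD→CE adds E; BCD→AE adds A → {A, B, C, D, E}. Minimal: {C}⁺ = {C}; {B}⁺ = {B} — none reach the full schema.
{B, D}⁺: BD→CE adds C, E; BCD→AE adds A → {A, B, C, D, E}. Minimal: {D}⁺ = {D}; {B}⁺ = {B} — none reach the full schema.
Any other superkey contains one of these as a subset, so there are no further candidate keys.

(A, B); (B, C); (B, D)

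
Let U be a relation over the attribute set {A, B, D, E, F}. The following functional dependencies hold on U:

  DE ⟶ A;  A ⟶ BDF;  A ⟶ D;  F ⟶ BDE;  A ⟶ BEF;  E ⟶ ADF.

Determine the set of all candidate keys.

{A}⁺: A→BDF adds B, D, F; F→BDE adds E → {A, B, D, E, F}.
{E}⁺: E→ADF adds A, D, F; A→BDF adds B → {A, B, D, E, F}.
{F}⁺: F→BDE adds B, D, E; E→ADF adds A → {A, B, D, E, F}.

A; E; F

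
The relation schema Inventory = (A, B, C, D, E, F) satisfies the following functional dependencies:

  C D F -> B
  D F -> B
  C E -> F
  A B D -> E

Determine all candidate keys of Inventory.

Attributes A, C, D never appear on any right-hand side, so every candidate key must contain {A, C, D}.
{A, C, D}⁺ = {A, C, D}, which is not all of the schema, so we must add further attributes.
{A, B, C, D}⁺: ABD→E adds E; CE→F adds F → {A, B, C, D, E, F}. Minimal: {B, C, D}⁺ = {B, C, D}; {A, C, D}⁺ = {A, C, D}; {A, B, D}⁺ = {A, B, D, E}; … — none reach the full schema.
{A, C, D, E}⁺: CE→F adds F; CDF→B adds B → {A, B, C, D, E, F}. Minimal: {C, D, E}⁺ = {B, C, D, E, F}; {A, D, E}⁺ = {A, D, E}; {A, C, E}⁺ = {A, C, E, F}; … — none reach the full schema.
{A, C, D, F}⁺: CDF→B adds B; ABD→E adds E → {A, B, C, D, E, F}. Minimal: {C, D, F}⁺ = {B, C, D, F}; {A, D, F}⁺ = {A, B, D, E, F}; {A, C, F}⁺ = {A, C, F}; … — none reach the full schema.

(A, B, C, D), (A, C, D, E), (A, C, D, F)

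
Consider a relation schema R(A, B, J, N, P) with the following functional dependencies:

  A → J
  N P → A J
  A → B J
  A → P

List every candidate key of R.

Attribute N never appears on the right-hand side of any dependency, so N must belong to every candidate key.
{N}⁺ = {N}, which is not all of the schema, so we must add further attributes.
{A, N}⁺: A→J adds J; A→BJ adds B; A→P adds P → {A, B, J, N, P}.
{N, P}⁺: NP→AJ adds A, J; A→BJ adds B → {A, B, J, N, P}.

AN; NP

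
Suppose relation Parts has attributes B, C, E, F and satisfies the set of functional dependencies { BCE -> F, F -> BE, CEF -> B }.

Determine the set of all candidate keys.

{C, F}, {B, C, E}

Attribute C never appears on the right-hand side of any dependency, so C must belong to every candidate key.
{C}⁺ = {C}, which is not all of the schema, so we must add further attributes.
{C, F}⁺: F→BE adds B, E → {B, C, E, F}. Minimal: {F}⁺ = {B, E, F}; {C}⁺ = {C} — none reach the full schema.
{B, C, E}⁺: BCE→F adds F → {B, C, E, F}. Minimal: {C, E}⁺ = {C, E}; {B, E}⁺ = {B, E}; {B, C}⁺ = {B, C} — none reach the full schema.
Any other superkey contains one of these as a subset, so there are no further candidate keys.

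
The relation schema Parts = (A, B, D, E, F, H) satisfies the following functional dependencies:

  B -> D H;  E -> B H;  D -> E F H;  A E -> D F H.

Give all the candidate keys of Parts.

AB, AD, AE

Attribute A never appears on the right-hand side of any dependency, so A must belong to every candidate key.
{A}⁺ = {A}, which is not all of the schema, so we must add further attributes.
{A, B}⁺: B→DH adds D, H; D→EFH adds E, F → {A, B, D, E, F, H}. Minimal: {B}⁺ = {B, D, E, F, H}; {A}⁺ = {A} — none reach the full schema.
{A, D}⁺: D→EFH adds E, F, H; E→BH adds B → {A, B, D, E, F, H}. Minimal: {D}⁺ = {B, D, E, F, H}; {A}⁺ = {A} — none reach the full schema.
{A, E}⁺: E→BH adds B, H; AE→DFH adds D, F → {A, B, D, E, F, H}. Minimal: {E}⁺ = {B, D, E, F, H}; {A}⁺ = {A} — none reach the full schema.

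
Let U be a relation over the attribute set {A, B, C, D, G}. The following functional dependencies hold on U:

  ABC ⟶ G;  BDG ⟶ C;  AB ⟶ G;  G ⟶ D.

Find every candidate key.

AB

Attributes A, B never appear on any right-hand side, so every candidate key must contain {A, B}.
{A, B}⁺ = {A, B, C, D, G}, which is all of the schema, so {A, B} is the only candidate key.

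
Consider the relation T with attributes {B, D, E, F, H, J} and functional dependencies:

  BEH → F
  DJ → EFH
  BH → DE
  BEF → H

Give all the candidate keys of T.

{B, D, J}, {B, H, J}, {B, E, F, J}

{B, D, J}⁺: DJ→EFH adds E, F, H → {B, D, E, F, H, J}.
{B, H, J}⁺: BH→DE adds D, E; BEH→F adds F → {B, D, E, F, H, J}.
{B, E, F, J}⁺: BEF→H adds H; BH→DE adds D → {B, D, E, F, H, J}.
Any other superkey contains one of these as a subset, so there are no further candidate keys.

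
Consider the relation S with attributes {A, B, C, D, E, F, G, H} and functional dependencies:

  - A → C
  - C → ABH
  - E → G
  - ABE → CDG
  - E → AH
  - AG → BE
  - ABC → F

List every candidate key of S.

{E}, {A, G}, {C, G}

{E}⁺: E→G adds G; E→AH adds A, H; AG→BE adds B; A→C adds C; ABE→CDG adds D; ABC→F adds F → {A, B, C, D, E, F, G, H}.
{A, G}⁺: A→C adds C; C→ABH adds B, H; AG→BE adds E; ABC→F adds F; ABE→CDG adds D → {A, B, C, D, E, F, G, H}. Minimal: {G}⁺ = {G}; {A}⁺ = {A, B, C, F, H} — none reach the full schema.
{C, G}⁺: C→ABH adds A, B, H; AG→BE adds E; ABC→F adds F; ABE→CDG adds D → {A, B, C, D, E, F, G, H}. Minimal: {G}⁺ = {G}; {C}⁺ = {A, B, C, F, H} — none reach the full schema.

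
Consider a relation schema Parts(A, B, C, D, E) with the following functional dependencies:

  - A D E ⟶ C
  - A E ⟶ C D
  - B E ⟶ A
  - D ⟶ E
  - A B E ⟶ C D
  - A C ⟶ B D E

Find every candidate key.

{A, C}⁺: AC→BDE adds B, D, E → {A, B, C, D, E}. Minimal: {C}⁺ = {C}; {A}⁺ = {A} — none reach the full schema.
{A, D}⁺: D→E adds E; ADE→C adds C; AC→BDE adds B → {A, B, C, D, E}. Minimal: {D}⁺ = {D, E}; {A}⁺ = {A} — none reach the full schema.
{A, E}⁺: AE→CD adds C, D; AC→BDE adds B → {A, B, C, D, E}. Minimal: {E}⁺ = {E}; {A}⁺ = {A} — none reach the full schema.
{B, D}⁺: D→E adds E; BE→A adds A; ABE→CD adds C → {A, B, C, D, E}. Minimal: {D}⁺ = {D, E}; {B}⁺ = {B} — none reach the full schema.
{B, E}⁺: BE→A adds A; ABE→CD adds C, D → {A, B, C, D, E}. Minimal: {E}⁺ = {E}; {B}⁺ = {B} — none reach the full schema.

AC, AD, AE, BD, BE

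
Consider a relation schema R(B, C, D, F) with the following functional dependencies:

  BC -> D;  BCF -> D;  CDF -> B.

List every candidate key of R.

Attributes C, F never appear on any right-hand side, so every candidate key must contain {C, F}.
{C, F}⁺ = {C, F}, which is not all of the schema, so we must add further attributes.
{B, C, F}⁺: BC→D adds D → {B, C, D, F}. Minimal: {C, F}⁺ = {C, F}; {B, F}⁺ = {B, F}; {B, C}⁺ = {B, C, D} — none reach the full schema.
{C, D, F}⁺: CDF→B adds B → {B, C, D, F}. Minimal: {D, F}⁺ = {D, F}; {C, F}⁺ = {C, F}; {C, D}⁺ = {C, D} — none reach the full schema.

(B, C, F); (C, D, F)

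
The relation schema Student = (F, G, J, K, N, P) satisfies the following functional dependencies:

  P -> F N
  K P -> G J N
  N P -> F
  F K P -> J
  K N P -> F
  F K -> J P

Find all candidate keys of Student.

{F, K}, {K, P}

Attribute K never appears on the right-hand side of any dependency, so K must belong to every candidate key.
{K}⁺ = {K}, which is not all of the schema, so we must add further attributes.
{F, K}⁺: FK→JP adds J, P; P→FN adds N; KP→GJN adds G → {F, G, J, K, N, P}.
{K, P}⁺: P→FN adds F, N; KP→GJN adds G, J → {F, G, J, K, N, P}.
Any other superkey contains one of these as a subset, so there are no further candidate keys.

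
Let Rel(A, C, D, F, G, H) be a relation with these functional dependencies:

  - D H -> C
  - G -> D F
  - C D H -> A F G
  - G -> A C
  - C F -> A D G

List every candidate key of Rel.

Attribute H never appears on the right-hand side of any dependency, so H must belong to every candidate key.
{H}⁺ = {H}, which is not all of the schema, so we must add further attributes.
{D, H}⁺: DH→C adds C; CDH→AFG adds A, F, G → {A, C, D, F, G, H}. Minimal: {H}⁺ = {H}; {D}⁺ = {D} — none reach the full schema.
{G, H}⁺: G→DF adds D, F; G→AC adds A, C → {A, C, D, F, G, H}. Minimal: {H}⁺ = {H}; {G}⁺ = {A, C, D, F, G} — none reach the full schema.
{C, F, H}⁺: CF→ADG adds A, D, G → {A, C, D, F, G, H}. Minimal: {F, H}⁺ = {F, H}; {C, H}⁺ = {C, H}; {C, F}⁺ = {A, C, D, F, G} — none reach the full schema.

(D, H); (G, H); (C, F, H)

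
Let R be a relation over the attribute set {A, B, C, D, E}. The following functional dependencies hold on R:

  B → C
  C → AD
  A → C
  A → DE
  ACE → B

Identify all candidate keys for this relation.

(A); (B); (C)

{A}⁺: A→C adds C; A→DE adds D, E; ACE→B adds B → {A, B, C, D, E}.
{B}⁺: B→C adds C; C→AD adds A, D; A→DE adds E → {A, B, C, D, E}.
{C}⁺: C→AD adds A, D; A→DE adds E; ACE→B adds B → {A, B, C, D, E}.
Any other superkey contains one of these as a subset, so there are no further candidate keys.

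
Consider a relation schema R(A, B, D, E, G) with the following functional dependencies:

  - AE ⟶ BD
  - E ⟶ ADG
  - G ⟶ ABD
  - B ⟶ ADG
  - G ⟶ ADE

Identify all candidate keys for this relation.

{B}⁺: B→ADG adds A, D, G; G→ADE adds E → {A, B, D, E, G}.
{E}⁺: E→ADG adds A, D, G; G→ABD adds B → {A, B, D, E, G}.
{G}⁺: G→ABD adds A, B, D; G→ADE adds E → {A, B, D, E, G}.
Any other superkey contains one of these as a subset, so there are no further candidate keys.

B, E, G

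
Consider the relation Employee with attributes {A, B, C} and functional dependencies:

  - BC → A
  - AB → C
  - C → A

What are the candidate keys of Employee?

Attribute B never appears on the right-hand side of any dependency, so B must belong to every candidate key.
{B}⁺ = {B}, which is not all of the schema, so we must add further attributes.
{A, B}⁺: AB→C adds C → {A, B, C}. Minimal: {B}⁺ = {B}; {A}⁺ = {A} — none reach the full schema.
{B, C}⁺: BC→A adds A → {A, B, C}. Minimal: {C}⁺ = {A, C}; {B}⁺ = {B} — none reach the full schema.

{A, B}, {B, C}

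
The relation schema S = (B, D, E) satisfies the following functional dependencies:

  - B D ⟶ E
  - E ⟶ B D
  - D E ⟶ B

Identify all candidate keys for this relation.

(E); (B, D)

{E}⁺: E→BD adds B, D → {B, D, E}.
{B, D}⁺: BD→E adds E → {B, D, E}. Minimal: {D}⁺ = {D}; {B}⁺ = {B} — none reach the full schema.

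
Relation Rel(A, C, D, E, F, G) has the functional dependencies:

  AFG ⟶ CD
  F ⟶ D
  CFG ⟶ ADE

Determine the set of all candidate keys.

Attributes F, G never appear on any right-hand side, so every candidate key must contain {F, G}.
{F, G}⁺ = {D, F, G}, which is not all of the schema, so we must add further attributes.
{A, F, G}⁺: AFG→CD adds C, D; CFG→ADE adds E → {A, C, D, E, F, G}. Minimal: {F, G}⁺ = {D, F, G}; {A, G}⁺ = {A, G}; {A, F}⁺ = {A, D, F} — none reach the full schema.
{C, F, G}⁺: F→D adds D; CFG→ADE adds A, E → {A, C, D, E, F, G}. Minimal: {F, G}⁺ = {D, F, G}; {C, G}⁺ = {C, G}; {C, F}⁺ = {C, D, F} — none reach the full schema.

AFG, CFG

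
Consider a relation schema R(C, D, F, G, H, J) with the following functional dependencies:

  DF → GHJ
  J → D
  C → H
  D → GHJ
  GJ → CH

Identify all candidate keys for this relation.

Attribute F never appears on the right-hand side of any dependency, so F must belong to every candidate key.
{F}⁺ = {F}, which is not all of the schema, so we must add further attributes.
{D, F}⁺: DF→GHJ adds G, H, J; GJ→CH adds C → {C, D, F, G, H, J}.
{F, J}⁺: J→D adds D; D→GHJ adds G, H; GJ→CH adds C → {C, D, F, G, H, J}.
Any other superkey contains one of these as a subset, so there are no further candidate keys.

{D, F}, {F, J}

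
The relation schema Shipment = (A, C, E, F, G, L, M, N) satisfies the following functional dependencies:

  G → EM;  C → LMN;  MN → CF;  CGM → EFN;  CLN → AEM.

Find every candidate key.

Attribute G never appears on the right-hand side of any dependency, so G must belong to every candidate key.
{G}⁺ = {E, G, M}, which is not all of the schema, so we must add further attributes.
{C, G}⁺: G→EM adds E, M; C→LMN adds L, N; MN→CF adds F; CLN→AEM adds A → {A, C, E, F, G, L, M, N}.
{G, N}⁺: G→EM adds E, M; MN→CF adds C, F; C→LMN adds L; CLN→AEM adds A → {A, C, E, F, G, L, M, N}.

CG, GN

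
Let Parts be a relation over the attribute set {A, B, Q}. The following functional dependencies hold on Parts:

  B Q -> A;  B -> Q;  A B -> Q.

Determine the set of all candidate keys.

B

Attribute B never appears on the right-hand side of any dependency, so B must belong to every candidate key.
{B}⁺ = {A, B, Q}, which is all of the schema, so {B} is the only candidate key.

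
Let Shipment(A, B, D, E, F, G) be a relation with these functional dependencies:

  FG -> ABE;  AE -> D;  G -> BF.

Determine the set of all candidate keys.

Attribute G never appears on the right-hand side of any dependency, so G must belong to every candidate key.
{G}⁺ = {A, B, D, E, F, G}, which is all of the schema, so {G} is the only candidate key.

G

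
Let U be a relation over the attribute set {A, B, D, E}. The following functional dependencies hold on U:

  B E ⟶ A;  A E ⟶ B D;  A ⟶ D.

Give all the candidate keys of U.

Attribute E never appears on the right-hand side of any dependency, so E must belong to every candidate key.
{E}⁺ = {E}, which is not all of the schema, so we must add further attributes.
{A, E}⁺: AE→BD adds B, D → {A, B, D, E}.
{B, E}⁺: BE→A adds A; AE→BD adds D → {A, B, D, E}.

AE; BE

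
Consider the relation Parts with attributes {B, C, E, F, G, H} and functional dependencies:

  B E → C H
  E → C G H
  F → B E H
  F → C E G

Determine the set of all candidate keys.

{F}

Attribute F never appears on the right-hand side of any dependency, so F must belong to every candidate key.
{F}⁺ = {B, C, E, F, G, H}, which is all of the schema, so {F} is the only candidate key.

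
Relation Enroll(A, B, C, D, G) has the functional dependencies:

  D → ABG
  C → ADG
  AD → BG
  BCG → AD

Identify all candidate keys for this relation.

Attribute C never appears on the right-hand side of any dependency, so C must belong to every candidate key.
{C}⁺ = {A, B, C, D, G}, which is all of the schema, so {C} is the only candidate key.

{C}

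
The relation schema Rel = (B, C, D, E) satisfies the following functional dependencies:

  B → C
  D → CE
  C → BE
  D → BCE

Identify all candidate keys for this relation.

{D}⁺: D→CE adds C, E; C→BE adds B → {B, C, D, E}.
No other minimal superkey exists.

{D}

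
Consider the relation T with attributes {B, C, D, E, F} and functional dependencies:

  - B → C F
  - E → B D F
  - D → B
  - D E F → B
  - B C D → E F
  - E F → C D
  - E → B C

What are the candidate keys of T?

D, E

{D}⁺: D→B adds B; B→CF adds C, F; BCD→EF adds E → {B, C, D, E, F}.
{E}⁺: E→BDF adds B, D, F; EF→CD adds C → {B, C, D, E, F}.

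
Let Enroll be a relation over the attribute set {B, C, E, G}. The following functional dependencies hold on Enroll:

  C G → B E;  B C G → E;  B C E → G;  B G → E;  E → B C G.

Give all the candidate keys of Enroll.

{E}⁺: E→BCG adds B, C, G → {B, C, E, G}.
{B, G}⁺: BG→E adds E; E→BCG adds C → {B, C, E, G}. Minimal: {G}⁺ = {G}; {B}⁺ = {B} — none reach the full schema.
{C, G}⁺: CG→BE adds B, E → {B, C, E, G}. Minimal: {G}⁺ = {G}; {C}⁺ = {C} — none reach the full schema.
Any other superkey contains one of these as a subset, so there are no further candidate keys.

{E}, {B, G}, {C, G}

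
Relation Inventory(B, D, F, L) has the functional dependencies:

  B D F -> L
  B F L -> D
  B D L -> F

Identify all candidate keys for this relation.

Attribute B never appears on the right-hand side of any dependency, so B must belong to every candidate key.
{B}⁺ = {B}, which is not all of the schema, so we must add further attributes.
{B, D, F}⁺: BDF→L adds L → {B, D, F, L}. Minimal: {D, F}⁺ = {D, F}; {B, F}⁺ = {B, F}; {B, D}⁺ = {B, D} — none reach the full schema.
{B, D, L}⁺: BDL→F adds F → {B, D, F, L}. Minimal: {D, L}⁺ = {D, L}; {B, L}⁺ = {B, L}; {B, D}⁺ = {B, D} — none reach the full schema.
{B, F, L}⁺: BFL→D adds D → {B, D, F, L}. Minimal: {F, L}⁺ = {F, L}; {B, L}⁺ = {B, L}; {B, F}⁺ = {B, F} — none reach the full schema.
Any other superkey contains one of these as a subset, so there are no further candidate keys.

BDF; BDL; BFL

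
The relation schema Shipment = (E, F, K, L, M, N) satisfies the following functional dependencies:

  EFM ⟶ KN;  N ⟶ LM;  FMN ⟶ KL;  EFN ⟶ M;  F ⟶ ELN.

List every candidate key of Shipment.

F

{F}⁺: F→ELN adds E, L, N; N→LM adds M; FMN→KL adds K → {E, F, K, L, M, N}.
No other minimal superkey exists.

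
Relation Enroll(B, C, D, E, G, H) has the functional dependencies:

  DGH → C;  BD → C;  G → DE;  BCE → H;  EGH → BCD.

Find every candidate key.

Attribute G never appears on the right-hand side of any dependency, so G must belong to every candidate key.
{G}⁺ = {D, E, G}, which is not all of the schema, so we must add further attributes.
{B, G}⁺: G→DE adds D, E; BD→C adds C; BCE→H adds H → {B, C, D, E, G, H}.
{G, H}⁺: G→DE adds D, E; EGH→BCD adds B, C → {B, C, D, E, G, H}.

{B, G}; {G, H}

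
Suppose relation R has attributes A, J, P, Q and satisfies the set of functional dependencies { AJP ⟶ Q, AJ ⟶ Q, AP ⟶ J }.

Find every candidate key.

Attributes A, P never appear on any right-hand side, so every candidate key must contain {A, P}.
{A, P}⁺ = {A, J, P, Q}, which is all of the schema, so {A, P} is the only candidate key.

{A, P}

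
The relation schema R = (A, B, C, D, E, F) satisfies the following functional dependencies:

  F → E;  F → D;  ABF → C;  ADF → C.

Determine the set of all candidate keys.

(A, B, F)

Attributes A, B, F never appear on any right-hand side, so every candidate key must contain {A, B, F}.
{A, B, F}⁺ = {A, B, C, D, E, F}, which is all of the schema, so {A, B, F} is the only candidate key.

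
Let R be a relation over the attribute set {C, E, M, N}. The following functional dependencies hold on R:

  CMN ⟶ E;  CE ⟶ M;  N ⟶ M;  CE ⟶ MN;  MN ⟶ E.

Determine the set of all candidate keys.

(C, E), (C, N)

{C, E}⁺: CE→M adds M; CE→MN adds N → {C, E, M, N}. Minimal: {E}⁺ = {E}; {C}⁺ = {C} — none reach the full schema.
{C, N}⁺: N→M adds M; MN→E adds E → {C, E, M, N}. Minimal: {N}⁺ = {E, M, N}; {C}⁺ = {C} — none reach the full schema.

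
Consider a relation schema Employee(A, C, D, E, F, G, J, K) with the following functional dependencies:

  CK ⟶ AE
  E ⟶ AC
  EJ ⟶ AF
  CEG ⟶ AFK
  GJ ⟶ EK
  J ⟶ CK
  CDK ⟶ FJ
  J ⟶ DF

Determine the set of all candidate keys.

(G, J), (D, E, G), (C, D, G, K)

{G, J}⁺: GJ→EK adds E, K; J→CK adds C; J→DF adds D, F; CK→AE adds A → {A, C, D, E, F, G, J, K}.
{D, E, G}⁺: E→AC adds A, C; CEG→AFK adds F, K; CDK→FJ adds J → {A, C, D, E, F, G, J, K}.
{C, D, G, K}⁺: CK→AE adds A, E; CEG→AFK adds F; CDK→FJ adds J → {A, C, D, E, F, G, J, K}.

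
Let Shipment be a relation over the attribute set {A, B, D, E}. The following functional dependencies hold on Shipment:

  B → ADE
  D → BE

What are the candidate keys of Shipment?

B; D

{B}⁺: B→ADE adds A, D, E → {A, B, D, E}.
{D}⁺: D→BE adds B, E; B→ADE adds A → {A, B, D, E}.
Any other superkey contains one of these as a subset, so there are no further candidate keys.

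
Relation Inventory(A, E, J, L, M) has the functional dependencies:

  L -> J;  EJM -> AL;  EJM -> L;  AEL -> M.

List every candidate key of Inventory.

{A, E, L}⁺: L→J adds J; AEL→M adds M → {A, E, J, L, M}. Minimal: {E, L}⁺ = {E, J, L}; {A, L}⁺ = {A, J, L}; {A, E}⁺ = {A, E} — none reach the full schema.
{E, J, M}⁺: EJM→AL adds A, L → {A, E, J, L, M}. Minimal: {J, M}⁺ = {J, M}; {E, M}⁺ = {E, M}; {E, J}⁺ = {E, J} — none reach the full schema.
{E, L, M}⁺: L→J adds J; EJM→AL adds A → {A, E, J, L, M}. Minimal: {L, M}⁺ = {J, L, M}; {E, M}⁺ = {E, M}; {E, L}⁺ = {E, J, L} — none reach the full schema.
Any other superkey contains one of these as a subset, so there are no further candidate keys.

{A, E, L}, {E, J, M}, {E, L, M}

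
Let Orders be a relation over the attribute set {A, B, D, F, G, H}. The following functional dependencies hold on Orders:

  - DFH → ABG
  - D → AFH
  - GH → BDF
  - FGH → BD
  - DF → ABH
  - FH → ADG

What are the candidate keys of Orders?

(D), (F, H), (G, H)

{D}⁺: D→AFH adds A, F, H; DF→ABH adds B; FH→ADG adds G → {A, B, D, F, G, H}.
{F, H}⁺: FH→ADG adds A, D, G; DFH→ABG adds B → {A, B, D, F, G, H}.
{G, H}⁺: GH→BDF adds B, D, F; DF→ABH adds A → {A, B, D, F, G, H}.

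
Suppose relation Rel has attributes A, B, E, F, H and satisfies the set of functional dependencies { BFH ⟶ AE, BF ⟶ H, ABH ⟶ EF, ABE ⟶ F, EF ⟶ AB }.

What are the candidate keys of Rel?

(B, F); (E, F); (A, B, E); (A, B, H)

{B, F}⁺: BF→H adds H; BFH→AE adds A, E → {A, B, E, F, H}. Minimal: {F}⁺ = {F}; {B}⁺ = {B} — none reach the full schema.
{E, F}⁺: EF→AB adds A, B; BF→H adds H → {A, B, E, F, H}. Minimal: {F}⁺ = {F}; {E}⁺ = {E} — none reach the full schema.
{A, B, E}⁺: ABE→F adds F; BF→H adds H → {A, B, E, F, H}. Minimal: {B, E}⁺ = {B, E}; {A, E}⁺ = {A, E}; {A, B}⁺ = {A, B} — none reach the full schema.
{A, B, H}⁺: ABH→EF adds E, F → {A, B, E, F, H}. Minimal: {B, H}⁺ = {B, H}; {A, H}⁺ = {A, H}; {A, B}⁺ = {A, B} — none reach the full schema.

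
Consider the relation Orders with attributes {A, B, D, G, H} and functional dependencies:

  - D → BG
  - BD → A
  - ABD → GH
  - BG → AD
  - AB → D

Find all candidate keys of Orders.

{D}⁺: D→BG adds B, G; BD→A adds A; ABD→GH adds H → {A, B, D, G, H}.
{A, B}⁺: AB→D adds D; D→BG adds G; ABD→GH adds H → {A, B, D, G, H}. Minimal: {B}⁺ = {B}; {A}⁺ = {A} — none reach the full schema.
{B, G}⁺: BG→AD adds A, D; ABD→GH adds H → {A, B, D, G, H}. Minimal: {G}⁺ = {G}; {B}⁺ = {B} — none reach the full schema.
Any other superkey contains one of these as a subset, so there are no further candidate keys.

{D}, {A, B}, {B, G}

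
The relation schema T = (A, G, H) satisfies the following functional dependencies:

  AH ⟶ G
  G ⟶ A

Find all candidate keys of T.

Attribute H never appears on the right-hand side of any dependency, so H must belong to every candidate key.
{H}⁺ = {H}, which is not all of the schema, so we must add further attributes.
{A, H}⁺: AH→G adds G → {A, G, H}. Minimal: {H}⁺ = {H}; {A}⁺ = {A} — none reach the full schema.
{G, H}⁺: G→A adds A → {A, G, H}. Minimal: {H}⁺ = {H}; {G}⁺ = {A, G} — none reach the full schema.
Any other superkey contains one of these as a subset, so there are no further candidate keys.

{A, H}, {G, H}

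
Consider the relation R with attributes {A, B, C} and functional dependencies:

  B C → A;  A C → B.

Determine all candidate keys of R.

{A, C}⁺: AC→B adds B → {A, B, C}. Minimal: {C}⁺ = {C}; {A}⁺ = {A} — none reach the full schema.
{B, C}⁺: BC→A adds A → {A, B, C}. Minimal: {C}⁺ = {C}; {B}⁺ = {B} — none reach the full schema.
Any other superkey contains one of these as a subset, so there are no further candidate keys.

{A, C}; {B, C}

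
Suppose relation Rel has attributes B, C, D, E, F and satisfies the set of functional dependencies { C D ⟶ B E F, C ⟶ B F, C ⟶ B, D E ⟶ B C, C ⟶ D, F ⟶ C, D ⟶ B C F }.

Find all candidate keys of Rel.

C; D; F

{C}⁺: C→BF adds B, F; C→D adds D; CD→BEF adds E → {B, C, D, E, F}.
{D}⁺: D→BCF adds B, C, F; CD→BEF adds E → {B, C, D, E, F}.
{F}⁺: F→C adds C; C→BF adds B; C→D adds D; CD→BEF adds E → {B, C, D, E, F}.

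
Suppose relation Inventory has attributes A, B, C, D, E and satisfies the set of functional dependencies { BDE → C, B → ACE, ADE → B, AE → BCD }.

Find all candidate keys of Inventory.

{B}⁺: B→ACE adds A, C, E; AE→BCD adds D → {A, B, C, D, E}.
{A, E}⁺: AE→BCD adds B, C, D → {A, B, C, D, E}. Minimal: {E}⁺ = {E}; {A}⁺ = {A} — none reach the full schema.
Any other superkey contains one of these as a subset, so there are no further candidate keys.

(B), (A, E)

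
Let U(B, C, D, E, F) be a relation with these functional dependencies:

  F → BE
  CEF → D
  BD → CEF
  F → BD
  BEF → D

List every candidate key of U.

{F}⁺: F→BE adds B, E; F→BD adds D; BD→CEF adds C → {B, C, D, E, F}.
{B, D}⁺: BD→CEF adds C, E, F → {B, C, D, E, F}. Minimal: {D}⁺ = {D}; {B}⁺ = {B} — none reach the full schema.

F, BD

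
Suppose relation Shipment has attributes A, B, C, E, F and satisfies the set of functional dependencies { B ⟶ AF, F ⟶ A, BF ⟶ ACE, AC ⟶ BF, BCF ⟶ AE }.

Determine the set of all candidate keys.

{B}⁺: B→AF adds A, F; BF→ACE adds C, E → {A, B, C, E, F}.
{A, C}⁺: AC→BF adds B, F; BCF→AE adds E → {A, B, C, E, F}. Minimal: {C}⁺ = {C}; {A}⁺ = {A} — none reach the full schema.
{C, F}⁺: F→A adds A; AC→BF adds B; BCF→AE adds E → {A, B, C, E, F}. Minimal: {F}⁺ = {A, F}; {C}⁺ = {C} — none reach the full schema.

B; AC; CF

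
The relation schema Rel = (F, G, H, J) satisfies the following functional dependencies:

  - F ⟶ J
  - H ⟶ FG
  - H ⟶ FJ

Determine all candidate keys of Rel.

{H}⁺: H→FG adds F, G; H→FJ adds J → {F, G, H, J}.
No other minimal superkey exists.

H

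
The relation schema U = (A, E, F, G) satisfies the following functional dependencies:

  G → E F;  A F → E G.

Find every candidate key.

{A, F}⁺: AF→EG adds E, G → {A, E, F, G}. Minimal: {F}⁺ = {F}; {A}⁺ = {A} — none reach the full schema.
{A, G}⁺: G→EF adds E, F → {A, E, F, G}. Minimal: {G}⁺ = {E, F, G}; {A}⁺ = {A} — none reach the full schema.
Any other superkey contains one of these as a subset, so there are no further candidate keys.

AF, AG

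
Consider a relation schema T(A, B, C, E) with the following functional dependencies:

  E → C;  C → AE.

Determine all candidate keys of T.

Attribute B never appears on the right-hand side of any dependency, so B must belong to every candidate key.
{B}⁺ = {B}, which is not all of the schema, so we must add further attributes.
{B, C}⁺: C→AE adds A, E → {A, B, C, E}.
{B, E}⁺: E→C adds C; C→AE adds A → {A, B, C, E}.

(B, C), (B, E)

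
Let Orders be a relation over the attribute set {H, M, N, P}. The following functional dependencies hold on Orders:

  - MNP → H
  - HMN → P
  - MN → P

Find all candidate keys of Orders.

Attributes M, N never appear on any right-hand side, so every candidate key must contain {M, N}.
{M, N}⁺ = {H, M, N, P}, which is all of the schema, so {M, N} is the only candidate key.

MN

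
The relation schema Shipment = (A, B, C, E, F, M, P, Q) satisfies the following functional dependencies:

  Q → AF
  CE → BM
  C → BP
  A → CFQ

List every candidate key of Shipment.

{A, E}, {E, Q}

Attribute E never appears on the right-hand side of any dependency, so E must belong to every candidate key.
{E}⁺ = {E}, which is not all of the schema, so we must add further attributes.
{A, E}⁺: A→CFQ adds C, F, Q; CE→BM adds B, M; C→BP adds P → {A, B, C, E, F, M, P, Q}. Minimal: {E}⁺ = {E}; {A}⁺ = {A, B, C, F, P, Q} — none reach the full schema.
{E, Q}⁺: Q→AF adds A, F; A→CFQ adds C; CE→BM adds B, M; C→BP adds P → {A, B, C, E, F, M, P, Q}. Minimal: {Q}⁺ = {A, B, C, F, P, Q}; {E}⁺ = {E} — none reach the full schema.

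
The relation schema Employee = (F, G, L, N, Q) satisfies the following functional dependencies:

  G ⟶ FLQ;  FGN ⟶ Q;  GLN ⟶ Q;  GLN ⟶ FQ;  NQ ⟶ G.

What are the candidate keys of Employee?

Attribute N never appears on the right-hand side of any dependency, so N must belong to every candidate key.
{N}⁺ = {N}, which is not all of the schema, so we must add further attributes.
{G, N}⁺: G→FLQ adds F, L, Q → {F, G, L, N, Q}. Minimal: {N}⁺ = {N}; {G}⁺ = {F, G, L, Q} — none reach the full schema.
{N, Q}⁺: NQ→G adds G; G→FLQ adds F, L → {F, G, L, N, Q}. Minimal: {Q}⁺ = {Q}; {N}⁺ = {N} — none reach the full schema.

{G, N}; {N, Q}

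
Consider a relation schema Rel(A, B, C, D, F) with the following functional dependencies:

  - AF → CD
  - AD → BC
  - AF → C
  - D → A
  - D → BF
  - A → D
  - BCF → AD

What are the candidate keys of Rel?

{A}, {D}, {B, C, F}

{A}⁺: A→D adds D; AD→BC adds B, C; D→BF adds F → {A, B, C, D, F}.
{D}⁺: D→A adds A; D→BF adds B, F; AF→CD adds C → {A, B, C, D, F}.
{B, C, F}⁺: BCF→AD adds A, D → {A, B, C, D, F}. Minimal: {C, F}⁺ = {C, F}; {B, F}⁺ = {B, F}; {B, C}⁺ = {B, C} — none reach the full schema.
Any other superkey contains one of these as a subset, so there are no further candidate keys.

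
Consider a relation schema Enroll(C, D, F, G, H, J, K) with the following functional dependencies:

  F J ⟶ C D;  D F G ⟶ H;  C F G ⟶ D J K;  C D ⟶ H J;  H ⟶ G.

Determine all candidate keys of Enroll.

{F, J}; {C, D, F}; {C, F, G}; {C, F, H}

Attribute F never appears on the right-hand side of any dependency, so F must belong to every candidate key.
{F}⁺ = {F}, which is not all of the schema, so we must add further attributes.
{F, J}⁺: FJ→CD adds C, D; CD→HJ adds H; H→G adds G; CFG→DJK adds K → {C, D, F, G, H, J, K}. Minimal: {J}⁺ = {J}; {F}⁺ = {F} — none reach the full schema.
{C, D, F}⁺: CD→HJ adds H, J; H→G adds G; CFG→DJK adds K → {C, D, F, G, H, J, K}. Minimal: {D, F}⁺ = {D, F}; {C, F}⁺ = {C, F}; {C, D}⁺ = {C, D, G, H, J} — none reach the full schema.
{C, F, G}⁺: CFG→DJK adds D, J, K; CD→HJ adds H → {C, D, F, G, H, J, K}. Minimal: {F, G}⁺ = {F, G}; {C, G}⁺ = {C, G}; {C, F}⁺ = {C, F} — none reach the full schema.
{C, F, H}⁺: H→G adds G; CFG→DJK adds D, J, K → {C, D, F, G, H, J, K}. Minimal: {F, H}⁺ = {F, G, H}; {C, H}⁺ = {C, G, H}; {C, F}⁺ = {C, F} — none reach the full schema.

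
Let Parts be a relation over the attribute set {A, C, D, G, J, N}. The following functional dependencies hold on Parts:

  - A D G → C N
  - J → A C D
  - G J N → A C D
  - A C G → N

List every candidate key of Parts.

Attributes G, J never appear on any right-hand side, so every candidate key must contain {G, J}.
{G, J}⁺ = {A, C, D, G, J, N}, which is all of the schema, so {G, J} is the only candidate key.

(G, J)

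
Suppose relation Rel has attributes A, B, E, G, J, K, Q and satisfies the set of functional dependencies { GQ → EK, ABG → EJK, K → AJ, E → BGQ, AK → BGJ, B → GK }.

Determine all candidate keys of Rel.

(B); (E); (K); (G, Q)

{B}⁺: B→GK adds G, K; K→AJ adds A, J; ABG→EJK adds E; E→BGQ adds Q → {A, B, E, G, J, K, Q}.
{E}⁺: E→BGQ adds B, G, Q; B→GK adds K; K→AJ adds A, J → {A, B, E, G, J, K, Q}.
{K}⁺: K→AJ adds A, J; AK→BGJ adds B, G; ABG→EJK adds E; E→BGQ adds Q → {A, B, E, G, J, K, Q}.
{G, Q}⁺: GQ→EK adds E, K; K→AJ adds A, J; E→BGQ adds B → {A, B, E, G, J, K, Q}. Minimal: {Q}⁺ = {Q}; {G}⁺ = {G} — none reach the full schema.
Any other superkey contains one of these as a subset, so there are no further candidate keys.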